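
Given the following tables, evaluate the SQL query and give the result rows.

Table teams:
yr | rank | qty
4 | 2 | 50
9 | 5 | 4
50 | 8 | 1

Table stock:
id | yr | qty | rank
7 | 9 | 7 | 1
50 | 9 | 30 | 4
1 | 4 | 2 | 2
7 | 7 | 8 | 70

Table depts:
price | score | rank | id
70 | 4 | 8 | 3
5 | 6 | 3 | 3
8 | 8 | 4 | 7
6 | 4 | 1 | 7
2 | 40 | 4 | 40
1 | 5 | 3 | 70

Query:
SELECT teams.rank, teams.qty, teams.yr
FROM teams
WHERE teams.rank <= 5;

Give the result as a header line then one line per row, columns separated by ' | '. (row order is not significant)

After WHERE (2 rows):
teams.yr | teams.rank | teams.qty
4 | 2 | 50
9 | 5 | 4
After SELECT (2 rows):
teams.rank | teams.qty | teams.yr
2 | 50 | 4
5 | 4 | 9

== RESULT ==
teams.rank | teams.qty | teams.yr
2 | 50 | 4
5 | 4 | 9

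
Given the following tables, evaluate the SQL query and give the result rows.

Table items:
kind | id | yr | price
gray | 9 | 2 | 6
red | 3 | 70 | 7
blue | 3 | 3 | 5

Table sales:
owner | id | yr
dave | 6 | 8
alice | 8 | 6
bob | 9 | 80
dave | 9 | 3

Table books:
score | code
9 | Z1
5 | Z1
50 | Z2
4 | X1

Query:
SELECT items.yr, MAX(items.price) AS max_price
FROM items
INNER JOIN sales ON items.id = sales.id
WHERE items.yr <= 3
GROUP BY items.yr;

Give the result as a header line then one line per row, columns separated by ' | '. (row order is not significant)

== RESULT ==
items.yr | max_price
2 | 6

Derivation:
After JOIN sales (2 rows):
items.kind | items.id | items.yr | items.price | sales.owner | sales.id | sales.yr
gray | 9 | 2 | 6 | bob | 9 | 80
gray | 9 | 2 | 6 | dave | 9 | 3
After WHERE (2 rows):
items.kind | items.id | items.yr | items.price | sales.owner | sales.id | sales.yr
gray | 9 | 2 | 6 | bob | 9 | 80
gray | 9 | 2 | 6 | dave | 9 | 3
After GROUP BY (1 rows):
items.yr | max_price
2 | 6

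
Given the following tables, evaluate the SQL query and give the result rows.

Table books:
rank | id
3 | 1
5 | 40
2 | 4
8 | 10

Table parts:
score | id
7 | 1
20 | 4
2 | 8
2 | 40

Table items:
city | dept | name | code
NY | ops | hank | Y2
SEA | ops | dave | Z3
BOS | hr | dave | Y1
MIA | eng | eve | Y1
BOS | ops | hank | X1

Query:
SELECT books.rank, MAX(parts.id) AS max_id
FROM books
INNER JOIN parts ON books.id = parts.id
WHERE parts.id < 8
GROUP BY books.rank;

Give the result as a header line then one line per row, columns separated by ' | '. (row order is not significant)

== RESULT ==
books.rank | max_id
3 | 1
2 | 4

Derivation:
After JOIN parts (3 rows):
books.rank | books.id | parts.score | parts.id
3 | 1 | 7 | 1
5 | 40 | 2 | 40
2 | 4 | 20 | 4
After WHERE (2 rows):
books.rank | books.id | parts.score | parts.id
3 | 1 | 7 | 1
2 | 4 | 20 | 4
After GROUP BY (2 rows):
books.rank | max_id
3 | 1
2 | 4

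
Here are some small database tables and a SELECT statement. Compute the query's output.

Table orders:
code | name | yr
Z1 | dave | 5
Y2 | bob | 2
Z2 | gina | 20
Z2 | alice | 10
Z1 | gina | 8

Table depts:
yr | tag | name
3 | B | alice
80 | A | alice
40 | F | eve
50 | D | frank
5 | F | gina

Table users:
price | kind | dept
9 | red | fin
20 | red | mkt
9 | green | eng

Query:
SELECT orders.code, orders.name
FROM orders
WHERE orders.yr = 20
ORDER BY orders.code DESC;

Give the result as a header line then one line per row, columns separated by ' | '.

After WHERE (1 rows):
orders.code | orders.name | orders.yr
Z2 | gina | 20
After SELECT (1 rows):
orders.code | orders.name
Z2 | gina
After ORDER BY (1 rows):
orders.code | orders.name
Z2 | gina

== RESULT ==
orders.code | orders.name
Z2 | gina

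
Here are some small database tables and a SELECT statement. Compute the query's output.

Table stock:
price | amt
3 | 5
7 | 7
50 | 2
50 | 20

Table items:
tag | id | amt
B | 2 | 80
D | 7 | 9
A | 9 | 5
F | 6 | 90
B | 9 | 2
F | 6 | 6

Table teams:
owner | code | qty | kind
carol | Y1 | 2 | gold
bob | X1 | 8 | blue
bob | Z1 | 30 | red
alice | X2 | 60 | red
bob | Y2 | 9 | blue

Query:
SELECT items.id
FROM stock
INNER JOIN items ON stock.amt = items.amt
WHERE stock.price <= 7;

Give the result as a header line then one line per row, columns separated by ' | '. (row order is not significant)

After JOIN items (2 rows):
stock.price | stock.amt | items.tag | items.id | items.amt
3 | 5 | A | 9 | 5
50 | 2 | B | 9 | 2
After WHERE (1 rows):
stock.price | stock.amt | items.tag | items.id | items.amt
3 | 5 | A | 9 | 5
After SELECT (1 rows):
items.id
9

== RESULT ==
items.id
9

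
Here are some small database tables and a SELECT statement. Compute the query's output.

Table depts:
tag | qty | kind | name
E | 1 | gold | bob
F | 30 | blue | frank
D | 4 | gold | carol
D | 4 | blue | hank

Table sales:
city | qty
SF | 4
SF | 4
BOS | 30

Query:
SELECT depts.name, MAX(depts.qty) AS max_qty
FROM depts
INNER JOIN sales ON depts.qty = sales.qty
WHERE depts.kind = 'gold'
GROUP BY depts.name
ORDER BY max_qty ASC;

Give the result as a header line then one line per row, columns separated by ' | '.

After JOIN sales (5 rows):
depts.tag | depts.qty | depts.kind | depts.name | sales.city | sales.qty
F | 30 | blue | frank | BOS | 30
D | 4 | gold | carol | SF | 4
D | 4 | gold | carol | SF | 4
D | 4 | blue | hank | SF | 4
D | 4 | blue | hank | SF | 4
After WHERE (2 rows):
depts.tag | depts.qty | depts.kind | depts.name | sales.city | sales.qty
D | 4 | gold | carol | SF | 4
D | 4 | gold | carol | SF | 4
After GROUP BY (1 rows):
depts.name | max_qty
carol | 4
After ORDER BY (1 rows):
depts.name | max_qty
carol | 4

== RESULT ==
depts.name | max_qty
carol | 4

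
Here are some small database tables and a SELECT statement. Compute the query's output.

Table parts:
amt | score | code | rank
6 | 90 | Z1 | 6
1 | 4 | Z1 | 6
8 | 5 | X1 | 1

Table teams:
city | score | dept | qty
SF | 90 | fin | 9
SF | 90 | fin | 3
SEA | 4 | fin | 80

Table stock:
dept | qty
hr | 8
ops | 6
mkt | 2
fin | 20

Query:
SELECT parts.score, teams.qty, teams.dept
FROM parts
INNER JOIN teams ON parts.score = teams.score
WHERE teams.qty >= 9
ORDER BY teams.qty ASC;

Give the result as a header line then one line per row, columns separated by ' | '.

== RESULT ==
parts.score | teams.qty | teams.dept
90 | 9 | fin
4 | 80 | fin

Derivation:
After JOIN teams (3 rows):
parts.amt | parts.score | parts.code | parts.rank | teams.city | teams.score | teams.dept | teams.qty
6 | 90 | Z1 | 6 | SF | 90 | fin | 9
6 | 90 | Z1 | 6 | SF | 90 | fin | 3
1 | 4 | Z1 | 6 | SEA | 4 | fin | 80
After WHERE (2 rows):
parts.amt | parts.score | parts.code | parts.rank | teams.city | teams.score | teams.dept | teams.qty
6 | 90 | Z1 | 6 | SF | 90 | fin | 9
1 | 4 | Z1 | 6 | SEA | 4 | fin | 80
After SELECT (2 rows):
parts.score | teams.qty | teams.dept
90 | 9 | fin
4 | 80 | fin
After ORDER BY (2 rows):
parts.score | teams.qty | teams.dept
90 | 9 | fin
4 | 80 | fin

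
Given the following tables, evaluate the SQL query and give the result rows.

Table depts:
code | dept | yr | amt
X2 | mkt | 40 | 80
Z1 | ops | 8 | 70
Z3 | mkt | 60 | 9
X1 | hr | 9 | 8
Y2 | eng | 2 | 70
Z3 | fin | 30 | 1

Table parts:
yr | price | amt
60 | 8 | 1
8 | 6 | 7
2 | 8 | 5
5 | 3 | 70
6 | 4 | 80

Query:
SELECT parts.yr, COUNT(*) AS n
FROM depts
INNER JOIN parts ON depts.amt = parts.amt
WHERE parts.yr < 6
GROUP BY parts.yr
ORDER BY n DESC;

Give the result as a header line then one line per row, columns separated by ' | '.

After JOIN parts (4 rows):
depts.code | depts.dept | depts.yr | depts.amt | parts.yr | parts.price | parts.amt
X2 | mkt | 40 | 80 | 6 | 4 | 80
Z1 | ops | 8 | 70 | 5 | 3 | 70
Y2 | eng | 2 | 70 | 5 | 3 | 70
Z3 | fin | 30 | 1 | 60 | 8 | 1
After WHERE (2 rows):
depts.code | depts.dept | depts.yr | depts.amt | parts.yr | parts.price | parts.amt
Z1 | ops | 8 | 70 | 5 | 3 | 70
Y2 | eng | 2 | 70 | 5 | 3 | 70
After GROUP BY (1 rows):
parts.yr | n
5 | 2
After ORDER BY (1 rows):
parts.yr | n
5 | 2

== RESULT ==
parts.yr | n
5 | 2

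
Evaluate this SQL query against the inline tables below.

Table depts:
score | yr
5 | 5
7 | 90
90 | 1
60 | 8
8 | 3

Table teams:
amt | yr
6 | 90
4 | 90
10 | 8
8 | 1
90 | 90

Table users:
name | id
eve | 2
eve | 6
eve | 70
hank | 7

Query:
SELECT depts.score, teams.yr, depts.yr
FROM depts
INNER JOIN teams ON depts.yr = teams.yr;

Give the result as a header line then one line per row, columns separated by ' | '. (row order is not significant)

After JOIN teams (5 rows):
depts.score | depts.yr | teams.amt | teams.yr
7 | 90 | 6 | 90
7 | 90 | 4 | 90
7 | 90 | 90 | 90
90 | 1 | 8 | 1
60 | 8 | 10 | 8
After SELECT (5 rows):
depts.score | teams.yr | depts.yr
7 | 90 | 90
7 | 90 | 90
7 | 90 | 90
90 | 1 | 1
60 | 8 | 8

== RESULT ==
depts.score | teams.yr | depts.yr
7 | 90 | 90
7 | 90 | 90
7 | 90 | 90
90 | 1 | 1
60 | 8 | 8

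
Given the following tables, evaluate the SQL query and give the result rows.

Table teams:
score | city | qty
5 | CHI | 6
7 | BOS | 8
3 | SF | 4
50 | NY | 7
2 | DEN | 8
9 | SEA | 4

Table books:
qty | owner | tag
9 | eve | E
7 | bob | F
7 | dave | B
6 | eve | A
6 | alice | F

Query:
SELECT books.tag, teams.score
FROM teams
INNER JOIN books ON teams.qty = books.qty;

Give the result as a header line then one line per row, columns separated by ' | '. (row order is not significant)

After JOIN books (4 rows):
teams.score | teams.city | teams.qty | books.qty | books.owner | books.tag
5 | CHI | 6 | 6 | eve | A
5 | CHI | 6 | 6 | alice | F
50 | NY | 7 | 7 | bob | F
50 | NY | 7 | 7 | dave | B
After SELECT (4 rows):
books.tag | teams.score
A | 5
F | 5
F | 50
B | 50

== RESULT ==
books.tag | teams.score
A | 5
F | 5
F | 50
B | 50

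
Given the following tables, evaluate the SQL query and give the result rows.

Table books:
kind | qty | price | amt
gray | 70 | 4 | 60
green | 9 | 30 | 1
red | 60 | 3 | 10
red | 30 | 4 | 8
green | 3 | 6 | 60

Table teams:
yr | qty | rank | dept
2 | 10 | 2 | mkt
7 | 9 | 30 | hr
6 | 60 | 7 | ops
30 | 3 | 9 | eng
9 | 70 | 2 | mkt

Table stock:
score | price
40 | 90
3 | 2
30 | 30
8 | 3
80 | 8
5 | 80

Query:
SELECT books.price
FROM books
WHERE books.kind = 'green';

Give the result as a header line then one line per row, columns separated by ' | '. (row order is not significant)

After WHERE (2 rows):
books.kind | books.qty | books.price | books.amt
green | 9 | 30 | 1
green | 3 | 6 | 60
After SELECT (2 rows):
books.price
30
6

== RESULT ==
books.price
30
6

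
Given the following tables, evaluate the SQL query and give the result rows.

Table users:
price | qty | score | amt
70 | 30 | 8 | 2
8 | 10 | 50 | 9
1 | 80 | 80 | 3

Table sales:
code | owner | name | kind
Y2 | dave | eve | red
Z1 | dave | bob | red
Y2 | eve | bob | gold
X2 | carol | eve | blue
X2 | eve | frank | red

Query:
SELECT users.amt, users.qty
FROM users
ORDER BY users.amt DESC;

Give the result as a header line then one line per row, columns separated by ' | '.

After SELECT (3 rows):
users.amt | users.qty
2 | 30
9 | 10
3 | 80
After ORDER BY (3 rows):
users.amt | users.qty
9 | 10
3 | 80
2 | 30

== RESULT ==
users.amt | users.qty
9 | 10
3 | 80
2 | 30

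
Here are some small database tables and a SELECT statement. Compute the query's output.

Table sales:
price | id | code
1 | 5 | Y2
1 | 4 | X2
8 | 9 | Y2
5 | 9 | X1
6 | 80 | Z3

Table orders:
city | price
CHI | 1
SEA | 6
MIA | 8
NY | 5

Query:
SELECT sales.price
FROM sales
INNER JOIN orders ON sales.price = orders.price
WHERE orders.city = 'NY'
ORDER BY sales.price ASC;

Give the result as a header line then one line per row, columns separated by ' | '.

== RESULT ==
sales.price
5

Derivation:
After JOIN orders (5 rows):
sales.price | sales.id | sales.code | orders.city | orders.price
1 | 5 | Y2 | CHI | 1
1 | 4 | X2 | CHI | 1
8 | 9 | Y2 | MIA | 8
5 | 9 | X1 | NY | 5
6 | 80 | Z3 | SEA | 6
After WHERE (1 rows):
sales.price | sales.id | sales.code | orders.city | orders.price
5 | 9 | X1 | NY | 5
After SELECT (1 rows):
sales.price
5
After ORDER BY (1 rows):
sales.price
5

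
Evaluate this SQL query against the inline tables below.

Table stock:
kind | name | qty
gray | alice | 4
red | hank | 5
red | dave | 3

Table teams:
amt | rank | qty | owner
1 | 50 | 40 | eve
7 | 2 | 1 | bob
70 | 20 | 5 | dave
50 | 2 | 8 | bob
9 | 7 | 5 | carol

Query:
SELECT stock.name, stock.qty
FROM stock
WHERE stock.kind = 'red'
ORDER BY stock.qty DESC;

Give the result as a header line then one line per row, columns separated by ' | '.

== RESULT ==
stock.name | stock.qty
hank | 5
dave | 3

Derivation:
After WHERE (2 rows):
stock.kind | stock.name | stock.qty
red | hank | 5
red | dave | 3
After SELECT (2 rows):
stock.name | stock.qty
hank | 5
dave | 3
After ORDER BY (2 rows):
stock.name | stock.qty
hank | 5
dave | 3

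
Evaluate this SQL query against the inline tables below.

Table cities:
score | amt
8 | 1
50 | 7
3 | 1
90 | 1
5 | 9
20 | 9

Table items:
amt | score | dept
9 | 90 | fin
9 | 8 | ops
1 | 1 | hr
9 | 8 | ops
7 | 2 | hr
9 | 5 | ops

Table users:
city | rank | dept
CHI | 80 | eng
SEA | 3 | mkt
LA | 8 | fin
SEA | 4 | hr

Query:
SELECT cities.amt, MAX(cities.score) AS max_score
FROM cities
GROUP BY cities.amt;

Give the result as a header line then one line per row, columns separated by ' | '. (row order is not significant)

After GROUP BY (3 rows):
cities.amt | max_score
1 | 90
7 | 50
9 | 20

== RESULT ==
cities.amt | max_score
1 | 90
7 | 50
9 | 20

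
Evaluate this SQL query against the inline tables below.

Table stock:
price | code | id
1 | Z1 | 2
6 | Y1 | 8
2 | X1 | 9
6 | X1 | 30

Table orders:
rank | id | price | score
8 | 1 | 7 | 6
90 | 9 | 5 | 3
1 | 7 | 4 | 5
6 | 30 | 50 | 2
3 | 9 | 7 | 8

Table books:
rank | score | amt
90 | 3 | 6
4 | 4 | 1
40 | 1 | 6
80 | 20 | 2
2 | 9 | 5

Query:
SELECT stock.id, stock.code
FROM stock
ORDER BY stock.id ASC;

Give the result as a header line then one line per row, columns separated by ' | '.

After SELECT (4 rows):
stock.id | stock.code
2 | Z1
8 | Y1
9 | X1
30 | X1
After ORDER BY (4 rows):
stock.id | stock.code
2 | Z1
8 | Y1
9 | X1
30 | X1

== RESULT ==
stock.id | stock.code
2 | Z1
8 | Y1
9 | X1
30 | X1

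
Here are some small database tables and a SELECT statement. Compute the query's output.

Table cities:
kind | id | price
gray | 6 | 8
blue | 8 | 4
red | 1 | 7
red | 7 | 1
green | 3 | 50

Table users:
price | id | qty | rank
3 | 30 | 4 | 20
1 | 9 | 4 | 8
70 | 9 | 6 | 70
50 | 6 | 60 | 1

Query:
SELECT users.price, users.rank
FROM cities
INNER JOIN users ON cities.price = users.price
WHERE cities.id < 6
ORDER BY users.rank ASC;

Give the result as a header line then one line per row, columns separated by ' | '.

After JOIN users (2 rows):
cities.kind | cities.id | cities.price | users.price | users.id | users.qty | users.rank
red | 7 | 1 | 1 | 9 | 4 | 8
green | 3 | 50 | 50 | 6 | 60 | 1
After WHERE (1 rows):
cities.kind | cities.id | cities.price | users.price | users.id | users.qty | users.rank
green | 3 | 50 | 50 | 6 | 60 | 1
After SELECT (1 rows):
users.price | users.rank
50 | 1
After ORDER BY (1 rows):
users.price | users.rank
50 | 1

== RESULT ==
users.price | users.rank
50 | 1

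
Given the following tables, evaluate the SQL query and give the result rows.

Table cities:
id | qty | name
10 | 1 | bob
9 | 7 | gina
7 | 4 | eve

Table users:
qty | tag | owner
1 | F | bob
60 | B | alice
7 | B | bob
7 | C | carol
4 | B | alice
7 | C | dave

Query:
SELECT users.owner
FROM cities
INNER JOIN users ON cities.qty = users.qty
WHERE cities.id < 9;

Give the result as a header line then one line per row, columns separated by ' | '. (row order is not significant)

After JOIN users (5 rows):
cities.id | cities.qty | cities.name | users.qty | users.tag | users.owner
10 | 1 | bob | 1 | F | bob
9 | 7 | gina | 7 | B | bob
9 | 7 | gina | 7 | C | carol
9 | 7 | gina | 7 | C | dave
7 | 4 | eve | 4 | B | alice
After WHERE (1 rows):
cities.id | cities.qty | cities.name | users.qty | users.tag | users.owner
7 | 4 | eve | 4 | B | alice
After SELECT (1 rows):
users.owner
alice

== RESULT ==
users.owner
alice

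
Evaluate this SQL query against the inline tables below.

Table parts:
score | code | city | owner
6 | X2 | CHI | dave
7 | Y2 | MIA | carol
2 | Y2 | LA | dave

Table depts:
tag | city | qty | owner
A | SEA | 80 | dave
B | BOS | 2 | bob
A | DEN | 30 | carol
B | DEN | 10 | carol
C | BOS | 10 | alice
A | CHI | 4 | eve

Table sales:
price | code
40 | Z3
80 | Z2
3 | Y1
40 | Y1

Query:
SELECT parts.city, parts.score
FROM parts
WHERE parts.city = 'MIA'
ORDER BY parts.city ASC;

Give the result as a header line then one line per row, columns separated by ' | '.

After WHERE (1 rows):
parts.score | parts.code | parts.city | parts.owner
7 | Y2 | MIA | carol
After SELECT (1 rows):
parts.city | parts.score
MIA | 7
After ORDER BY (1 rows):
parts.city | parts.score
MIA | 7

== RESULT ==
parts.city | parts.score
MIA | 7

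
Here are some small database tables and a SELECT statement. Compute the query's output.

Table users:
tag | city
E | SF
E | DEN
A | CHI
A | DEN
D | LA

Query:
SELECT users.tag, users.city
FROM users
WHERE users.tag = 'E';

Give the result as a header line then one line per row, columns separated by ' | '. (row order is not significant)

After WHERE (2 rows):
users.tag | users.city
E | SF
E | DEN
After SELECT (2 rows):
users.tag | users.city
E | SF
E | DEN

== RESULT ==
users.tag | users.city
E | SF
E | DEN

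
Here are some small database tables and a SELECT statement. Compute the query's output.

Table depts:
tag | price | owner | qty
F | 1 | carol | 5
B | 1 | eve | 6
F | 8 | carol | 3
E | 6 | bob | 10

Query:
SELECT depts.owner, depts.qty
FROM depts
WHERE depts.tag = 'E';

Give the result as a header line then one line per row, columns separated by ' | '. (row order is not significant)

== RESULT ==
depts.owner | depts.qty
bob | 10

Derivation:
After WHERE (1 rows):
depts.tag | depts.price | depts.owner | depts.qty
E | 6 | bob | 10
After SELECT (1 rows):
depts.owner | depts.qty
bob | 10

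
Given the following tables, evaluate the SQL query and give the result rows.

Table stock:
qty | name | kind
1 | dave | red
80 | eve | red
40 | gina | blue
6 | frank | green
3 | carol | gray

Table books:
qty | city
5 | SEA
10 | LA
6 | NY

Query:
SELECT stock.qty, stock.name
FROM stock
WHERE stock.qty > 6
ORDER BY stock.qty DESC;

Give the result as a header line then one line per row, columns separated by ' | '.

After WHERE (2 rows):
stock.qty | stock.name | stock.kind
80 | eve | red
40 | gina | blue
After SELECT (2 rows):
stock.qty | stock.name
80 | eve
40 | gina
After ORDER BY (2 rows):
stock.qty | stock.name
80 | eve
40 | gina

== RESULT ==
stock.qty | stock.name
80 | eve
40 | gina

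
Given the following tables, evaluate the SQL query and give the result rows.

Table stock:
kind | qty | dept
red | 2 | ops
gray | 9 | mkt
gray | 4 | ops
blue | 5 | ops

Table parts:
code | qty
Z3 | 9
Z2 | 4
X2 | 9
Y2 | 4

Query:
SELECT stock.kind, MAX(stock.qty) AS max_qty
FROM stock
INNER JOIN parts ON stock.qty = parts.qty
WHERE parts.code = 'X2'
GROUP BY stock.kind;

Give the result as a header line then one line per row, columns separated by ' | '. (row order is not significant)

After JOIN parts (4 rows):
stock.kind | stock.qty | stock.dept | parts.code | parts.qty
gray | 9 | mkt | Z3 | 9
gray | 9 | mkt | X2 | 9
gray | 4 | ops | Z2 | 4
gray | 4 | ops | Y2 | 4
After WHERE (1 rows):
stock.kind | stock.qty | stock.dept | parts.code | parts.qty
gray | 9 | mkt | X2 | 9
After GROUP BY (1 rows):
stock.kind | max_qty
gray | 9

== RESULT ==
stock.kind | max_qty
gray | 9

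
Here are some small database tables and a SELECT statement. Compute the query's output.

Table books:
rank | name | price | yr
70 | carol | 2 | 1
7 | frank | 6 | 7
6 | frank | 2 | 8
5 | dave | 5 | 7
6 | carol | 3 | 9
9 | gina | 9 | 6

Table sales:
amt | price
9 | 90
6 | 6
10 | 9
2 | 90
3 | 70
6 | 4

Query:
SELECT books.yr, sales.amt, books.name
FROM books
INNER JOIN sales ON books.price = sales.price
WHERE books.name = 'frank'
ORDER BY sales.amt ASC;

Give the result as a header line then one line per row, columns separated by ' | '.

== RESULT ==
books.yr | sales.amt | books.name
7 | 6 | frank

Derivation:
After JOIN sales (2 rows):
books.rank | books.name | books.price | books.yr | sales.amt | sales.price
7 | frank | 6 | 7 | 6 | 6
9 | gina | 9 | 6 | 10 | 9
After WHERE (1 rows):
books.rank | books.name | books.price | books.yr | sales.amt | sales.price
7 | frank | 6 | 7 | 6 | 6
After SELECT (1 rows):
books.yr | sales.amt | books.name
7 | 6 | frank
After ORDER BY (1 rows):
books.yr | sales.amt | books.name
7 | 6 | frank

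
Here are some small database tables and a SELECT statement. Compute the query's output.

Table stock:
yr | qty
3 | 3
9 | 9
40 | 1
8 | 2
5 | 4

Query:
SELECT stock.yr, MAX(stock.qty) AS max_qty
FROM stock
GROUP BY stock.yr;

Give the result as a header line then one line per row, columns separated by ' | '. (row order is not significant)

== RESULT ==
stock.yr | max_qty
3 | 3
9 | 9
40 | 1
8 | 2
5 | 4

Derivation:
After GROUP BY (5 rows):
stock.yr | max_qty
3 | 3
9 | 9
40 | 1
8 | 2
5 | 4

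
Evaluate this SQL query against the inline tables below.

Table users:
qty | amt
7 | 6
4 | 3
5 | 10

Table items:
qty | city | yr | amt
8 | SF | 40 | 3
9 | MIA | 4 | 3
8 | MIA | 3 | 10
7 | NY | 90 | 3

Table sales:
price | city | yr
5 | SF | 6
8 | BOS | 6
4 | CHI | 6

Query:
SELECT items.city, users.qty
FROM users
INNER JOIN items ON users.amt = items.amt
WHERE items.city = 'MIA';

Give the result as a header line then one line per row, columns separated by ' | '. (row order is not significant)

== RESULT ==
items.city | users.qty
MIA | 4
MIA | 5

Derivation:
After JOIN items (4 rows):
users.qty | users.amt | items.qty | items.city | items.yr | items.amt
4 | 3 | 8 | SF | 40 | 3
4 | 3 | 9 | MIA | 4 | 3
4 | 3 | 7 | NY | 90 | 3
5 | 10 | 8 | MIA | 3 | 10
After WHERE (2 rows):
users.qty | users.amt | items.qty | items.city | items.yr | items.amt
4 | 3 | 9 | MIA | 4 | 3
5 | 10 | 8 | MIA | 3 | 10
After SELECT (2 rows):
items.city | users.qty
MIA | 4
MIA | 5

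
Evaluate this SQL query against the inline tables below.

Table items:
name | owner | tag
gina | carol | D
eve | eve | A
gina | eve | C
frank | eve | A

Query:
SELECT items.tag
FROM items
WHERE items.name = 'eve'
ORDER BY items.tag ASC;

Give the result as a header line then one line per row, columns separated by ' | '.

== RESULT ==
items.tag
A

Derivation:
After WHERE (1 rows):
items.name | items.owner | items.tag
eve | eve | A
After SELECT (1 rows):
items.tag
A
After ORDER BY (1 rows):
items.tag
A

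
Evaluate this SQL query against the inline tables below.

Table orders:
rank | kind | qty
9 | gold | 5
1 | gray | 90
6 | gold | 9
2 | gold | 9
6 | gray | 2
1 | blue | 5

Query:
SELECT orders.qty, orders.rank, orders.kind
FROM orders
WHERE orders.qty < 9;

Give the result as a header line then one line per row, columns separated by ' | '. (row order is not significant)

After WHERE (3 rows):
orders.rank | orders.kind | orders.qty
9 | gold | 5
6 | gray | 2
1 | blue | 5
After SELECT (3 rows):
orders.qty | orders.rank | orders.kind
5 | 9 | gold
2 | 6 | gray
5 | 1 | blue

== RESULT ==
orders.qty | orders.rank | orders.kind
5 | 9 | gold
2 | 6 | gray
5 | 1 | blue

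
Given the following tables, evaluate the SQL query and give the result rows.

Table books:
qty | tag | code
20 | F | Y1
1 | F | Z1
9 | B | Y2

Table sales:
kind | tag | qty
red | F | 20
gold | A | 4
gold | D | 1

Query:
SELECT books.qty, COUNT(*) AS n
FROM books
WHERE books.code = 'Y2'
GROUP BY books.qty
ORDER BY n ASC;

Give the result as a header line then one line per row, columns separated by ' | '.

== RESULT ==
books.qty | n
9 | 1

Derivation:
After WHERE (1 rows):
books.qty | books.tag | books.code
9 | B | Y2
After GROUP BY (1 rows):
books.qty | n
9 | 1
After ORDER BY (1 rows):
books.qty | n
9 | 1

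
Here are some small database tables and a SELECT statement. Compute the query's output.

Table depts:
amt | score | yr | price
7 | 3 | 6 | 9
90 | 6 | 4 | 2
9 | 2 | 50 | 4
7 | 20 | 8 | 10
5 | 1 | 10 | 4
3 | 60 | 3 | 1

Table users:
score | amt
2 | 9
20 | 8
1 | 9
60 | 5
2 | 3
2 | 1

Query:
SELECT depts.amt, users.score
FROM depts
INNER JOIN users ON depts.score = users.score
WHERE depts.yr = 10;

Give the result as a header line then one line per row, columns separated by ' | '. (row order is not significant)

== RESULT ==
depts.amt | users.score
5 | 1

Derivation:
After JOIN users (6 rows):
depts.amt | depts.score | depts.yr | depts.price | users.score | users.amt
9 | 2 | 50 | 4 | 2 | 9
9 | 2 | 50 | 4 | 2 | 3
9 | 2 | 50 | 4 | 2 | 1
7 | 20 | 8 | 10 | 20 | 8
5 | 1 | 10 | 4 | 1 | 9
3 | 60 | 3 | 1 | 60 | 5
After WHERE (1 rows):
depts.amt | depts.score | depts.yr | depts.price | users.score | users.amt
5 | 1 | 10 | 4 | 1 | 9
After SELECT (1 rows):
depts.amt | users.score
5 | 1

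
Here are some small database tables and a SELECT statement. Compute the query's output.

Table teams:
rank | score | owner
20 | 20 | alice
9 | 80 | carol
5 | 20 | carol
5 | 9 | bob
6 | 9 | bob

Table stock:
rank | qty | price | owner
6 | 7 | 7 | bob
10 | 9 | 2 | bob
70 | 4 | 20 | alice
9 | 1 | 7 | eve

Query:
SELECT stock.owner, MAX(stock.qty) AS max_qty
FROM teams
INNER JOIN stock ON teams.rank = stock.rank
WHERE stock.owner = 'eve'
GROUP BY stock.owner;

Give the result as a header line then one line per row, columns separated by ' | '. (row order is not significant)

After JOIN stock (2 rows):
teams.rank | teams.score | teams.owner | stock.rank | stock.qty | stock.price | stock.owner
9 | 80 | carol | 9 | 1 | 7 | eve
6 | 9 | bob | 6 | 7 | 7 | bob
After WHERE (1 rows):
teams.rank | teams.score | teams.owner | stock.rank | stock.qty | stock.price | stock.owner
9 | 80 | carol | 9 | 1 | 7 | eve
After GROUP BY (1 rows):
stock.owner | max_qty
eve | 1

== RESULT ==
stock.owner | max_qty
eve | 1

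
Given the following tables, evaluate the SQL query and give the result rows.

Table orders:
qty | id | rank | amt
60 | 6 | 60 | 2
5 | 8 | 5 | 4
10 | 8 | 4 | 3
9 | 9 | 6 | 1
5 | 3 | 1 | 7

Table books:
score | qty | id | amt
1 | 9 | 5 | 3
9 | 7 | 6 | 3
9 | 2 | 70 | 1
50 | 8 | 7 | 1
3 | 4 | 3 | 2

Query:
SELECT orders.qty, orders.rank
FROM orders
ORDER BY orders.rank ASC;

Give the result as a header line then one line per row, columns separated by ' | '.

After SELECT (5 rows):
orders.qty | orders.rank
60 | 60
5 | 5
10 | 4
9 | 6
5 | 1
After ORDER BY (5 rows):
orders.qty | orders.rank
5 | 1
10 | 4
5 | 5
9 | 6
60 | 60

== RESULT ==
orders.qty | orders.rank
5 | 1
10 | 4
5 | 5
9 | 6
60 | 60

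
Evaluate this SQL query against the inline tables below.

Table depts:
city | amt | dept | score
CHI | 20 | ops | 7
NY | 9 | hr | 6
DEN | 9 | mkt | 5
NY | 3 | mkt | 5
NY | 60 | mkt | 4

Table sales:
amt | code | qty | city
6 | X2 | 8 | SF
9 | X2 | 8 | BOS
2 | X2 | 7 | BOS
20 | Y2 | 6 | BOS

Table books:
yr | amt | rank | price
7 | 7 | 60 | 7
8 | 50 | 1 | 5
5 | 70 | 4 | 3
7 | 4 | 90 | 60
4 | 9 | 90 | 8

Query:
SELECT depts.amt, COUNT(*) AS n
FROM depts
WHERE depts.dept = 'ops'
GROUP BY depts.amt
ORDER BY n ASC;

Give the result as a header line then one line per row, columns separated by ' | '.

== RESULT ==
depts.amt | n
20 | 1

Derivation:
After WHERE (1 rows):
depts.city | depts.amt | depts.dept | depts.score
CHI | 20 | ops | 7
After GROUP BY (1 rows):
depts.amt | n
20 | 1
After ORDER BY (1 rows):
depts.amt | n
20 | 1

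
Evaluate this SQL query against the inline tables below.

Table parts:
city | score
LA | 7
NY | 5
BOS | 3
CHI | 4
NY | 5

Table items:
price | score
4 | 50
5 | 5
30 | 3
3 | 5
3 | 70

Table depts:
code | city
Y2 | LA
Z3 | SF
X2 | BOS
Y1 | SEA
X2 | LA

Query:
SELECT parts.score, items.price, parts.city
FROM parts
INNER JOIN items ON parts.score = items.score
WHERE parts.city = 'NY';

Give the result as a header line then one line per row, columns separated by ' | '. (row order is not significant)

== RESULT ==
parts.score | items.price | parts.city
5 | 5 | NY
5 | 3 | NY
5 | 5 | NY
5 | 3 | NY

Derivation:
After JOIN items (5 rows):
parts.city | parts.score | items.price | items.score
NY | 5 | 5 | 5
NY | 5 | 3 | 5
BOS | 3 | 30 | 3
NY | 5 | 5 | 5
NY | 5 | 3 | 5
After WHERE (4 rows):
parts.city | parts.score | items.price | items.score
NY | 5 | 5 | 5
NY | 5 | 3 | 5
NY | 5 | 5 | 5
NY | 5 | 3 | 5
After SELECT (4 rows):
parts.score | items.price | parts.city
5 | 5 | NY
5 | 3 | NY
5 | 5 | NY
5 | 3 | NY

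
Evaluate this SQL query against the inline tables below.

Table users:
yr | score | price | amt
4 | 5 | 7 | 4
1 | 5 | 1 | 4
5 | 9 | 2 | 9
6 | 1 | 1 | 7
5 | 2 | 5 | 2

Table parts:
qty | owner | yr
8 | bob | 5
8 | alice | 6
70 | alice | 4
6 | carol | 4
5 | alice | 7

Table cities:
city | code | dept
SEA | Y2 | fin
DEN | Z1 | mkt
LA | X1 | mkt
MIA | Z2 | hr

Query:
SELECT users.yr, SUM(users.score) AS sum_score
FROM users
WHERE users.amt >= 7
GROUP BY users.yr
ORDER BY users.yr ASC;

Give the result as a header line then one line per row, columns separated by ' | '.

After WHERE (2 rows):
users.yr | users.score | users.price | users.amt
5 | 9 | 2 | 9
6 | 1 | 1 | 7
After GROUP BY (2 rows):
users.yr | sum_score
5 | 9
6 | 1
After ORDER BY (2 rows):
users.yr | sum_score
5 | 9
6 | 1

== RESULT ==
users.yr | sum_score
5 | 9
6 | 1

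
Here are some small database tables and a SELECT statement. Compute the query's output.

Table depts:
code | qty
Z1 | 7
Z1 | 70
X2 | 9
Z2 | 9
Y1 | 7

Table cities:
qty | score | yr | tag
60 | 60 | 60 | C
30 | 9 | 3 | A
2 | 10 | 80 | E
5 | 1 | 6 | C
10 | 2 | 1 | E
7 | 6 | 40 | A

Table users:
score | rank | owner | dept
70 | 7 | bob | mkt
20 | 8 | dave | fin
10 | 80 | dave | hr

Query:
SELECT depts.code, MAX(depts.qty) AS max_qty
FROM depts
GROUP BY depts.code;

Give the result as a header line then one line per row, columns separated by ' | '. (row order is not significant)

After GROUP BY (4 rows):
depts.code | max_qty
Z1 | 70
X2 | 9
Z2 | 9
Y1 | 7

== RESULT ==
depts.code | max_qty
Z1 | 70
X2 | 9
Z2 | 9
Y1 | 7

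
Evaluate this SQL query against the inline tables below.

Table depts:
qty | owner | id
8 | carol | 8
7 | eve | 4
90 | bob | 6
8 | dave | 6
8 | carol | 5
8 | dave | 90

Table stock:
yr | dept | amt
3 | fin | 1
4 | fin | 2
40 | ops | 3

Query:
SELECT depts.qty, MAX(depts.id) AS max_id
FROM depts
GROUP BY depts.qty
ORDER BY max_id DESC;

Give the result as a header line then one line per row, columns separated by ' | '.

After GROUP BY (3 rows):
depts.qty | max_id
8 | 90
7 | 4
90 | 6
After ORDER BY (3 rows):
depts.qty | max_id
8 | 90
90 | 6
7 | 4

== RESULT ==
depts.qty | max_id
8 | 90
90 | 6
7 | 4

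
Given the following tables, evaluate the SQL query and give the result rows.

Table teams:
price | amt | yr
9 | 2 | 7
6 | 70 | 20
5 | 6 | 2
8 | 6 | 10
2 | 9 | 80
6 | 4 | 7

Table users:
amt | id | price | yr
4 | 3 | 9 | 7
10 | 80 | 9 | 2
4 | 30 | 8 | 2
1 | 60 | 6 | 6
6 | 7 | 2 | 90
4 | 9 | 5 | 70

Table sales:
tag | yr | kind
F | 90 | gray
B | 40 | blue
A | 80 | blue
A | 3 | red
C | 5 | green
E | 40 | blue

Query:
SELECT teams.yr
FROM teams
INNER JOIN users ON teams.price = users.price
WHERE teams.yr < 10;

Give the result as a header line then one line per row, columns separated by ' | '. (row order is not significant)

== RESULT ==
teams.yr
7
7
2
7

Derivation:
After JOIN users (7 rows):
teams.price | teams.amt | teams.yr | users.amt | users.id | users.price | users.yr
9 | 2 | 7 | 4 | 3 | 9 | 7
9 | 2 | 7 | 10 | 80 | 9 | 2
6 | 70 | 20 | 1 | 60 | 6 | 6
5 | 6 | 2 | 4 | 9 | 5 | 70
8 | 6 | 10 | 4 | 30 | 8 | 2
2 | 9 | 80 | 6 | 7 | 2 | 90
6 | 4 | 7 | 1 | 60 | 6 | 6
After WHERE (4 rows):
teams.price | teams.amt | teams.yr | users.amt | users.id | users.price | users.yr
9 | 2 | 7 | 4 | 3 | 9 | 7
9 | 2 | 7 | 10 | 80 | 9 | 2
5 | 6 | 2 | 4 | 9 | 5 | 70
6 | 4 | 7 | 1 | 60 | 6 | 6
After SELECT (4 rows):
teams.yr
7
7
2
7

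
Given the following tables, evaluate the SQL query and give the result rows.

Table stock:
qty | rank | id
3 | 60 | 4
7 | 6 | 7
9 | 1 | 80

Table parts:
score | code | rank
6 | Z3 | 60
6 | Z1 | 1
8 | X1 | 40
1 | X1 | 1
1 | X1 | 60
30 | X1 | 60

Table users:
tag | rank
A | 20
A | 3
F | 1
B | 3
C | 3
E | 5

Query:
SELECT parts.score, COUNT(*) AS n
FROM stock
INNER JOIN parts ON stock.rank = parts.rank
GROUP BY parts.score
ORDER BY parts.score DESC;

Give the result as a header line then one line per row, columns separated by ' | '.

After JOIN parts (5 rows):
stock.qty | stock.rank | stock.id | parts.score | parts.code | parts.rank
3 | 60 | 4 | 6 | Z3 | 60
3 | 60 | 4 | 1 | X1 | 60
3 | 60 | 4 | 30 | X1 | 60
9 | 1 | 80 | 6 | Z1 | 1
9 | 1 | 80 | 1 | X1 | 1
After GROUP BY (3 rows):
parts.score | n
6 | 2
1 | 2
30 | 1
After ORDER BY (3 rows):
parts.score | n
30 | 1
6 | 2
1 | 2

== RESULT ==
parts.score | n
30 | 1
6 | 2
1 | 2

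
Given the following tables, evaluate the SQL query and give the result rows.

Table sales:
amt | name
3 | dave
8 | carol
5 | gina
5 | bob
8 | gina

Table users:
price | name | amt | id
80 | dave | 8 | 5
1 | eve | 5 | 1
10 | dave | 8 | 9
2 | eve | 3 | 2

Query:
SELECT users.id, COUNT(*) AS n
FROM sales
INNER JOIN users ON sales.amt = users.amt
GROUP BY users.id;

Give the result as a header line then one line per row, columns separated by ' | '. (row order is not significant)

After JOIN users (7 rows):
sales.amt | sales.name | users.price | users.name | users.amt | users.id
3 | dave | 2 | eve | 3 | 2
8 | carol | 80 | dave | 8 | 5
8 | carol | 10 | dave | 8 | 9
5 | gina | 1 | eve | 5 | 1
5 | bob | 1 | eve | 5 | 1
8 | gina | 80 | dave | 8 | 5
8 | gina | 10 | dave | 8 | 9
After GROUP BY (4 rows):
users.id | n
2 | 1
5 | 2
9 | 2
1 | 2

== RESULT ==
users.id | n
2 | 1
5 | 2
9 | 2
1 | 2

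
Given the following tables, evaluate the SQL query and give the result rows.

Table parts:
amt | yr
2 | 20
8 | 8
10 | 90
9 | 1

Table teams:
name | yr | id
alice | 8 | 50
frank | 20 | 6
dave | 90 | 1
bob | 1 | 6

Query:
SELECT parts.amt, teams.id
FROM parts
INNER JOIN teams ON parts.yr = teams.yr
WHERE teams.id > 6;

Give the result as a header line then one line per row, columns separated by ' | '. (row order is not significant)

After JOIN teams (4 rows):
parts.amt | parts.yr | teams.name | teams.yr | teams.id
2 | 20 | frank | 20 | 6
8 | 8 | alice | 8 | 50
10 | 90 | dave | 90 | 1
9 | 1 | bob | 1 | 6
After WHERE (1 rows):
parts.amt | parts.yr | teams.name | teams.yr | teams.id
8 | 8 | alice | 8 | 50
After SELECT (1 rows):
parts.amt | teams.id
8 | 50

== RESULT ==
parts.amt | teams.id
8 | 50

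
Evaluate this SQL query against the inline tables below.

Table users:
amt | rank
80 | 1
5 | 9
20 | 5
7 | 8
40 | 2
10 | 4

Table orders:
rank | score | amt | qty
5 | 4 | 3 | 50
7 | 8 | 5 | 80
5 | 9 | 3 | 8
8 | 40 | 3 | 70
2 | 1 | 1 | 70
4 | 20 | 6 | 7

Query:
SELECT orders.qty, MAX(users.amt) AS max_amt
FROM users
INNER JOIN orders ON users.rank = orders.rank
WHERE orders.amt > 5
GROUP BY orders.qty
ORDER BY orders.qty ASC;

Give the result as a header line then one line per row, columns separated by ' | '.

After JOIN orders (5 rows):
users.amt | users.rank | orders.rank | orders.score | orders.amt | orders.qty
20 | 5 | 5 | 4 | 3 | 50
20 | 5 | 5 | 9 | 3 | 8
7 | 8 | 8 | 40 | 3 | 70
40 | 2 | 2 | 1 | 1 | 70
10 | 4 | 4 | 20 | 6 | 7
After WHERE (1 rows):
users.amt | users.rank | orders.rank | orders.score | orders.amt | orders.qty
10 | 4 | 4 | 20 | 6 | 7
After GROUP BY (1 rows):
orders.qty | max_amt
7 | 10
After ORDER BY (1 rows):
orders.qty | max_amt
7 | 10

== RESULT ==
orders.qty | max_amt
7 | 10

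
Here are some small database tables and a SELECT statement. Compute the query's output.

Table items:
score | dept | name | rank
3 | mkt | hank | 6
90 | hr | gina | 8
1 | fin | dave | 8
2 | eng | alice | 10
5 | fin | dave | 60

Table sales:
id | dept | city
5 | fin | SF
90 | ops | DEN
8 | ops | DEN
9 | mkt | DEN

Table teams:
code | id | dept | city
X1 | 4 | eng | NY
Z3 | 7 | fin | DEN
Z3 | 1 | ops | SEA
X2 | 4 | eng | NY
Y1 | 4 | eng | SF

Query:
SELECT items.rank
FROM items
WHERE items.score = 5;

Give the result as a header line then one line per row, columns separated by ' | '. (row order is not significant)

== RESULT ==
items.rank
60

Derivation:
After WHERE (1 rows):
items.score | items.dept | items.name | items.rank
5 | fin | dave | 60
After SELECT (1 rows):
items.rank
60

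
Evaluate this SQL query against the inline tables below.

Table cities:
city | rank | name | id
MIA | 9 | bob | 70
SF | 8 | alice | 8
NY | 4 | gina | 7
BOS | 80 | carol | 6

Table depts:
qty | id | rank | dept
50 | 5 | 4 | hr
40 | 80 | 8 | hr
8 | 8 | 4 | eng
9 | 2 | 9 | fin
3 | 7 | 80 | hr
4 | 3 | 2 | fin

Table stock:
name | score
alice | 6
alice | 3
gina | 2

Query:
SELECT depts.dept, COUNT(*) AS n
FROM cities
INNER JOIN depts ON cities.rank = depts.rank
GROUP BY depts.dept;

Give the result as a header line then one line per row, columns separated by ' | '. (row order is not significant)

After JOIN depts (5 rows):
cities.city | cities.rank | cities.name | cities.id | depts.qty | depts.id | depts.rank | depts.dept
MIA | 9 | bob | 70 | 9 | 2 | 9 | fin
SF | 8 | alice | 8 | 40 | 80 | 8 | hr
NY | 4 | gina | 7 | 50 | 5 | 4 | hr
NY | 4 | gina | 7 | 8 | 8 | 4 | eng
BOS | 80 | carol | 6 | 3 | 7 | 80 | hr
After GROUP BY (3 rows):
depts.dept | n
fin | 1
hr | 3
eng | 1

== RESULT ==
depts.dept | n
fin | 1
hr | 3
eng | 1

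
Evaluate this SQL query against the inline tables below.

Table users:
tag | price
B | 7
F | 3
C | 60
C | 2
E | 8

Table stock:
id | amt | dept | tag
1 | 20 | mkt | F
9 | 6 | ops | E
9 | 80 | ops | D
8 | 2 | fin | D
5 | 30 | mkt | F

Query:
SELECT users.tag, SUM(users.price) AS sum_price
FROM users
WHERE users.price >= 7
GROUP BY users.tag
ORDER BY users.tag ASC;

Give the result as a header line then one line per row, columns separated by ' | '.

After WHERE (3 rows):
users.tag | users.price
B | 7
C | 60
E | 8
After GROUP BY (3 rows):
users.tag | sum_price
B | 7
C | 60
E | 8
After ORDER BY (3 rows):
users.tag | sum_price
B | 7
C | 60
E | 8

== RESULT ==
users.tag | sum_price
B | 7
C | 60
E | 8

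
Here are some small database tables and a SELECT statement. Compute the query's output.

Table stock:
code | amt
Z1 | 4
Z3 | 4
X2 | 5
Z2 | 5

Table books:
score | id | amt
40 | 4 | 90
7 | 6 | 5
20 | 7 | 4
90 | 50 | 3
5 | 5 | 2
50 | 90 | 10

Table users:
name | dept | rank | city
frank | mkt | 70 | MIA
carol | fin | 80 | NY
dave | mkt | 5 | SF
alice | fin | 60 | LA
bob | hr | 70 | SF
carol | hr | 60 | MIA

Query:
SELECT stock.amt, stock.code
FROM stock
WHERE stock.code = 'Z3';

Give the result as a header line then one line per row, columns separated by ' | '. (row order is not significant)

After WHERE (1 rows):
stock.code | stock.amt
Z3 | 4
After SELECT (1 rows):
stock.amt | stock.code
4 | Z3

== RESULT ==
stock.amt | stock.code
4 | Z3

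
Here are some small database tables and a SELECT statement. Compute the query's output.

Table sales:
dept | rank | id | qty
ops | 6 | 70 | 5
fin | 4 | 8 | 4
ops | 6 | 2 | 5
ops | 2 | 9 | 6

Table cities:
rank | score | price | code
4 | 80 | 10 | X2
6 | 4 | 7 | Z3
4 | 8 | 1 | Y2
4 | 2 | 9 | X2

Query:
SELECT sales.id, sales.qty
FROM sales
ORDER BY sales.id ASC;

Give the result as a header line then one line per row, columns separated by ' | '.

After SELECT (4 rows):
sales.id | sales.qty
70 | 5
8 | 4
2 | 5
9 | 6
After ORDER BY (4 rows):
sales.id | sales.qty
2 | 5
8 | 4
9 | 6
70 | 5

== RESULT ==
sales.id | sales.qty
2 | 5
8 | 4
9 | 6
70 | 5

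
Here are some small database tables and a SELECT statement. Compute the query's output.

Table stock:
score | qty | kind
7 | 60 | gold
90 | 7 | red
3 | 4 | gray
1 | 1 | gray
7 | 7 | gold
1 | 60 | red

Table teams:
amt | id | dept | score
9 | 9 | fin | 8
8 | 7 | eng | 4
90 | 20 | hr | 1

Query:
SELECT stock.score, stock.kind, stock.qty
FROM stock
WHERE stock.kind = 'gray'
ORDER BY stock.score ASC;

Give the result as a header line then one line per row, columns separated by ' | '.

After WHERE (2 rows):
stock.score | stock.qty | stock.kind
3 | 4 | gray
1 | 1 | gray
After SELECT (2 rows):
stock.score | stock.kind | stock.qty
3 | gray | 4
1 | gray | 1
After ORDER BY (2 rows):
stock.score | stock.kind | stock.qty
1 | gray | 1
3 | gray | 4

== RESULT ==
stock.score | stock.kind | stock.qty
1 | gray | 1
3 | gray | 4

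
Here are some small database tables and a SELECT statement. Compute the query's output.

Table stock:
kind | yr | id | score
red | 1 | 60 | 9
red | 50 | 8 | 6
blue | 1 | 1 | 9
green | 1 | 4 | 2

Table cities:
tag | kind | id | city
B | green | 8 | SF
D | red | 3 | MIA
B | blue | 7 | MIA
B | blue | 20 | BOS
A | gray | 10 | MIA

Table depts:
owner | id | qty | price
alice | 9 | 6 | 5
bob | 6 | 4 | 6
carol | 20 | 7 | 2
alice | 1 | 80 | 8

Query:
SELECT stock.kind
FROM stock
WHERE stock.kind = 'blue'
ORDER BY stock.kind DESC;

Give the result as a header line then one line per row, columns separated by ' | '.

After WHERE (1 rows):
stock.kind | stock.yr | stock.id | stock.score
blue | 1 | 1 | 9
After SELECT (1 rows):
stock.kind
blue
After ORDER BY (1 rows):
stock.kind
blue

== RESULT ==
stock.kind
blue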